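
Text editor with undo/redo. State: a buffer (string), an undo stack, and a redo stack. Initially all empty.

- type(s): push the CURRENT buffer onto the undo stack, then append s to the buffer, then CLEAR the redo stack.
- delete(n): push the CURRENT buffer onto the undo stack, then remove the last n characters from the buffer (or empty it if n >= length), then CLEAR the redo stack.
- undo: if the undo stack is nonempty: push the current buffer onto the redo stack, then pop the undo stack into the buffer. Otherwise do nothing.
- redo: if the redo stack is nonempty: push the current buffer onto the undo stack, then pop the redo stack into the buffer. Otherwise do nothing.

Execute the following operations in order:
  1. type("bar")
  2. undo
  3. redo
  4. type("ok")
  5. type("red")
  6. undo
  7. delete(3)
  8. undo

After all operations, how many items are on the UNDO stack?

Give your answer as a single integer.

After op 1 (type): buf='bar' undo_depth=1 redo_depth=0
After op 2 (undo): buf='(empty)' undo_depth=0 redo_depth=1
After op 3 (redo): buf='bar' undo_depth=1 redo_depth=0
After op 4 (type): buf='barok' undo_depth=2 redo_depth=0
After op 5 (type): buf='barokred' undo_depth=3 redo_depth=0
After op 6 (undo): buf='barok' undo_depth=2 redo_depth=1
After op 7 (delete): buf='ba' undo_depth=3 redo_depth=0
After op 8 (undo): buf='barok' undo_depth=2 redo_depth=1

Answer: 2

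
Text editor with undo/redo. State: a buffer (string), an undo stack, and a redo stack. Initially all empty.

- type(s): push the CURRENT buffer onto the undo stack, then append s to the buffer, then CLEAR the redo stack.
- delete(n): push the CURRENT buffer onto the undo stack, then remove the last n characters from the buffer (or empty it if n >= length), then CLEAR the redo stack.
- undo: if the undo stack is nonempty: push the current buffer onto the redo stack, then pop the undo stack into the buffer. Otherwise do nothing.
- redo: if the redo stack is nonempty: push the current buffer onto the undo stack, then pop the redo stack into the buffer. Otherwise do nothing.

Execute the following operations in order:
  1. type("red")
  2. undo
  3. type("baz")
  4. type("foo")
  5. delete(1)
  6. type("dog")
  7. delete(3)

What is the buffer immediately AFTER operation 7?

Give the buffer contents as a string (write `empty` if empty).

Answer: bazfo

Derivation:
After op 1 (type): buf='red' undo_depth=1 redo_depth=0
After op 2 (undo): buf='(empty)' undo_depth=0 redo_depth=1
After op 3 (type): buf='baz' undo_depth=1 redo_depth=0
After op 4 (type): buf='bazfoo' undo_depth=2 redo_depth=0
After op 5 (delete): buf='bazfo' undo_depth=3 redo_depth=0
After op 6 (type): buf='bazfodog' undo_depth=4 redo_depth=0
After op 7 (delete): buf='bazfo' undo_depth=5 redo_depth=0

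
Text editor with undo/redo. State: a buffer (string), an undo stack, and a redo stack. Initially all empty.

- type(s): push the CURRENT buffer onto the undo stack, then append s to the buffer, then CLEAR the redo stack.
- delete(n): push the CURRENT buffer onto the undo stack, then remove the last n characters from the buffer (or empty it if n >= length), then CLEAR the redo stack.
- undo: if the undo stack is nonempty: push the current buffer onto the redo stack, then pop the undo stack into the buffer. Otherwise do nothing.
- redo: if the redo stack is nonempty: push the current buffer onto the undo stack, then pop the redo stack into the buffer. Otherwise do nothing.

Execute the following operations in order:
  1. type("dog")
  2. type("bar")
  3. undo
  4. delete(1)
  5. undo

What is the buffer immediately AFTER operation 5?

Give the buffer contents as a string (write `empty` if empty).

After op 1 (type): buf='dog' undo_depth=1 redo_depth=0
After op 2 (type): buf='dogbar' undo_depth=2 redo_depth=0
After op 3 (undo): buf='dog' undo_depth=1 redo_depth=1
After op 4 (delete): buf='do' undo_depth=2 redo_depth=0
After op 5 (undo): buf='dog' undo_depth=1 redo_depth=1

Answer: dog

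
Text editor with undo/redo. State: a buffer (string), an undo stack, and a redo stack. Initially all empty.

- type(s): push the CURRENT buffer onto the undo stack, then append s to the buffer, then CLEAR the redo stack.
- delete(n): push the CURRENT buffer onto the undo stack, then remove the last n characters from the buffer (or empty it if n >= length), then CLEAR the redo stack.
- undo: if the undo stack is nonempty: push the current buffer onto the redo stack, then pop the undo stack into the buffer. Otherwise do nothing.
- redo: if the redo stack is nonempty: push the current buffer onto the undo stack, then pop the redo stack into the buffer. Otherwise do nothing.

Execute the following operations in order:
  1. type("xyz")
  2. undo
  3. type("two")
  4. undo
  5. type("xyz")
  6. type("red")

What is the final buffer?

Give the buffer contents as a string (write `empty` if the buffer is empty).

After op 1 (type): buf='xyz' undo_depth=1 redo_depth=0
After op 2 (undo): buf='(empty)' undo_depth=0 redo_depth=1
After op 3 (type): buf='two' undo_depth=1 redo_depth=0
After op 4 (undo): buf='(empty)' undo_depth=0 redo_depth=1
After op 5 (type): buf='xyz' undo_depth=1 redo_depth=0
After op 6 (type): buf='xyzred' undo_depth=2 redo_depth=0

Answer: xyzred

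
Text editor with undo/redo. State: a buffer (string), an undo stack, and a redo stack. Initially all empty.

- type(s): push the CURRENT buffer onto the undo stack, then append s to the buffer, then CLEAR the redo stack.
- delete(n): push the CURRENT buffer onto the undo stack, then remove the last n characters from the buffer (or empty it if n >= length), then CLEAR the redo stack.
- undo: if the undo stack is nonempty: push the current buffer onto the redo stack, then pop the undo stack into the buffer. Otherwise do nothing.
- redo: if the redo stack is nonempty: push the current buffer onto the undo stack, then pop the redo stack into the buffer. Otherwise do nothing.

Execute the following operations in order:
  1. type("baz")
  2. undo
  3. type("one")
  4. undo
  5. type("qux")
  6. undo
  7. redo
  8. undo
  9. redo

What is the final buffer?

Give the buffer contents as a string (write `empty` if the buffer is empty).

Answer: qux

Derivation:
After op 1 (type): buf='baz' undo_depth=1 redo_depth=0
After op 2 (undo): buf='(empty)' undo_depth=0 redo_depth=1
After op 3 (type): buf='one' undo_depth=1 redo_depth=0
After op 4 (undo): buf='(empty)' undo_depth=0 redo_depth=1
After op 5 (type): buf='qux' undo_depth=1 redo_depth=0
After op 6 (undo): buf='(empty)' undo_depth=0 redo_depth=1
After op 7 (redo): buf='qux' undo_depth=1 redo_depth=0
After op 8 (undo): buf='(empty)' undo_depth=0 redo_depth=1
After op 9 (redo): buf='qux' undo_depth=1 redo_depth=0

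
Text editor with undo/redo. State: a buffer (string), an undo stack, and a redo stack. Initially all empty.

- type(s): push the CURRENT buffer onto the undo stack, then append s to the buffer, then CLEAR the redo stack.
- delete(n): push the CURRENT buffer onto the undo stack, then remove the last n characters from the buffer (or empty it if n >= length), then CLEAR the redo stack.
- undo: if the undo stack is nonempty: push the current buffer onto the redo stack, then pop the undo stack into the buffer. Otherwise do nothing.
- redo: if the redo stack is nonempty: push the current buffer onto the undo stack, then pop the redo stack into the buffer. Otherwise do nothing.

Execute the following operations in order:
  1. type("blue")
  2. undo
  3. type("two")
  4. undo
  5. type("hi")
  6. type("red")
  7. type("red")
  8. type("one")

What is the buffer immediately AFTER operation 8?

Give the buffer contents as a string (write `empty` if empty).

Answer: hiredredone

Derivation:
After op 1 (type): buf='blue' undo_depth=1 redo_depth=0
After op 2 (undo): buf='(empty)' undo_depth=0 redo_depth=1
After op 3 (type): buf='two' undo_depth=1 redo_depth=0
After op 4 (undo): buf='(empty)' undo_depth=0 redo_depth=1
After op 5 (type): buf='hi' undo_depth=1 redo_depth=0
After op 6 (type): buf='hired' undo_depth=2 redo_depth=0
After op 7 (type): buf='hiredred' undo_depth=3 redo_depth=0
After op 8 (type): buf='hiredredone' undo_depth=4 redo_depth=0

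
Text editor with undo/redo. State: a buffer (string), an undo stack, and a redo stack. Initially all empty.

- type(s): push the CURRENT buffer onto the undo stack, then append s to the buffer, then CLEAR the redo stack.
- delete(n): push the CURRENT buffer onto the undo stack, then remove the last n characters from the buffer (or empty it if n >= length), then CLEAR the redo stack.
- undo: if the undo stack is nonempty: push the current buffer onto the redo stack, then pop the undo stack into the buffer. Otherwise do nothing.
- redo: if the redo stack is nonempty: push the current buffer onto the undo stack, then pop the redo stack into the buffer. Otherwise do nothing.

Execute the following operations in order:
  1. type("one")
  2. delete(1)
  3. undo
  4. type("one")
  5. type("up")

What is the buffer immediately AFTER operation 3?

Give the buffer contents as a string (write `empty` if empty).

Answer: one

Derivation:
After op 1 (type): buf='one' undo_depth=1 redo_depth=0
After op 2 (delete): buf='on' undo_depth=2 redo_depth=0
After op 3 (undo): buf='one' undo_depth=1 redo_depth=1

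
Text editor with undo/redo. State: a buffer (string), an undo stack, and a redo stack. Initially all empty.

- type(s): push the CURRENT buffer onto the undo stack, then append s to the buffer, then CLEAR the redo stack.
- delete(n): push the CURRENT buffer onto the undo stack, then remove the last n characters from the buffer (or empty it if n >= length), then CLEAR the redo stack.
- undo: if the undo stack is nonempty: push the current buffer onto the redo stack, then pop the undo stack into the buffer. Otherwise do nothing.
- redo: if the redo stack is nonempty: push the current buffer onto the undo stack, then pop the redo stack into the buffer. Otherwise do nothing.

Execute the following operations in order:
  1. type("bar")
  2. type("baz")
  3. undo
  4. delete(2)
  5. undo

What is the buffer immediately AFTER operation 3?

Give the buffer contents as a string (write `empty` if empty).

Answer: bar

Derivation:
After op 1 (type): buf='bar' undo_depth=1 redo_depth=0
After op 2 (type): buf='barbaz' undo_depth=2 redo_depth=0
After op 3 (undo): buf='bar' undo_depth=1 redo_depth=1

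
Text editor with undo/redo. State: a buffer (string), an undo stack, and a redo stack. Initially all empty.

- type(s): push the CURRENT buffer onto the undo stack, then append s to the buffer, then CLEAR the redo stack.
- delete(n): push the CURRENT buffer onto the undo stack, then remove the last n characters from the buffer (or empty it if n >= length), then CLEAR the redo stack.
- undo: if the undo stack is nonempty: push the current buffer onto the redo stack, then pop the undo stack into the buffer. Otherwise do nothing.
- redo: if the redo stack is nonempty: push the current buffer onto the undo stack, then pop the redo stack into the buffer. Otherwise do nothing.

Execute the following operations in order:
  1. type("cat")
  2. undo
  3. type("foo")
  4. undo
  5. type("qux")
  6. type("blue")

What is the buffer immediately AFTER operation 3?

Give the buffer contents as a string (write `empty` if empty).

Answer: foo

Derivation:
After op 1 (type): buf='cat' undo_depth=1 redo_depth=0
After op 2 (undo): buf='(empty)' undo_depth=0 redo_depth=1
After op 3 (type): buf='foo' undo_depth=1 redo_depth=0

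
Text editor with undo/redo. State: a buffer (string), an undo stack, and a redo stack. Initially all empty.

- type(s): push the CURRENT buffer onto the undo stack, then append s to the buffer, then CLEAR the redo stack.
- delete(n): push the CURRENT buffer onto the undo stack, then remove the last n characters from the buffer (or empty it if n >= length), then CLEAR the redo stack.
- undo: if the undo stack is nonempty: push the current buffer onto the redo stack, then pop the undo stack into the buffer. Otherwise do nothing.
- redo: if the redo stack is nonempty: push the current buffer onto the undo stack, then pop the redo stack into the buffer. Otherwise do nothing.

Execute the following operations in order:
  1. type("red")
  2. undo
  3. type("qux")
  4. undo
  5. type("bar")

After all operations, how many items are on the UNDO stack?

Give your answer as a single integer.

After op 1 (type): buf='red' undo_depth=1 redo_depth=0
After op 2 (undo): buf='(empty)' undo_depth=0 redo_depth=1
After op 3 (type): buf='qux' undo_depth=1 redo_depth=0
After op 4 (undo): buf='(empty)' undo_depth=0 redo_depth=1
After op 5 (type): buf='bar' undo_depth=1 redo_depth=0

Answer: 1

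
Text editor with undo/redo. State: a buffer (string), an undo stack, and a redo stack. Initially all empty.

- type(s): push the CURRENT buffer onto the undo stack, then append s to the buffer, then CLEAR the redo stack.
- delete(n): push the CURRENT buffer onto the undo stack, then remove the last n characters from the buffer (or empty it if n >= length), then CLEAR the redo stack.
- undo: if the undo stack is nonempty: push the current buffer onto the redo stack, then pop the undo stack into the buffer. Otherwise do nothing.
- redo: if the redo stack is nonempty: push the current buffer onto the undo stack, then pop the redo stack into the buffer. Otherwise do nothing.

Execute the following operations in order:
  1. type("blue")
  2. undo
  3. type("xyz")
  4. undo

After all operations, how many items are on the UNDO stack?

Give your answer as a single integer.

After op 1 (type): buf='blue' undo_depth=1 redo_depth=0
After op 2 (undo): buf='(empty)' undo_depth=0 redo_depth=1
After op 3 (type): buf='xyz' undo_depth=1 redo_depth=0
After op 4 (undo): buf='(empty)' undo_depth=0 redo_depth=1

Answer: 0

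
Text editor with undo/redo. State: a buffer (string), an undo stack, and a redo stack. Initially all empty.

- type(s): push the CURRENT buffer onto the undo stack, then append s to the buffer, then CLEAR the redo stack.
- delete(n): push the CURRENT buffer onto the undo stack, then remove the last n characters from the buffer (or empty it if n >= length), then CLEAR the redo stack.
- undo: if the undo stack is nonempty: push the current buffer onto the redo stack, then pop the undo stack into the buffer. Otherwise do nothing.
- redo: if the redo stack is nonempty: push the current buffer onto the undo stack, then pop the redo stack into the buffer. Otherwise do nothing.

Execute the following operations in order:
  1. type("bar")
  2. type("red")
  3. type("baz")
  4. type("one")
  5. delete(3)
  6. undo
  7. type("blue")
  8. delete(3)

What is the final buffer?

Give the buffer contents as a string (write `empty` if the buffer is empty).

Answer: barredbazoneb

Derivation:
After op 1 (type): buf='bar' undo_depth=1 redo_depth=0
After op 2 (type): buf='barred' undo_depth=2 redo_depth=0
After op 3 (type): buf='barredbaz' undo_depth=3 redo_depth=0
After op 4 (type): buf='barredbazone' undo_depth=4 redo_depth=0
After op 5 (delete): buf='barredbaz' undo_depth=5 redo_depth=0
After op 6 (undo): buf='barredbazone' undo_depth=4 redo_depth=1
After op 7 (type): buf='barredbazoneblue' undo_depth=5 redo_depth=0
After op 8 (delete): buf='barredbazoneb' undo_depth=6 redo_depth=0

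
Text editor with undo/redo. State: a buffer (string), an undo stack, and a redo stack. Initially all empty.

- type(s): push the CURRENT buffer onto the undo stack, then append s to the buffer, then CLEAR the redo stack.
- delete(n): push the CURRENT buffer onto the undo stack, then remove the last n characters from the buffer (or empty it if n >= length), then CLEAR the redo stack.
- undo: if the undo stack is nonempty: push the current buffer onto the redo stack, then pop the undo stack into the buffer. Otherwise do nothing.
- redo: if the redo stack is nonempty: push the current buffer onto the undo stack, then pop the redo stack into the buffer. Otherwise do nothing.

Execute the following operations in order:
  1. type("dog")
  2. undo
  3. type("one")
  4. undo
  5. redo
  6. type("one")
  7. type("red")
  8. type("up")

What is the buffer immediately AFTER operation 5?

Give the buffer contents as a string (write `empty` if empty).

Answer: one

Derivation:
After op 1 (type): buf='dog' undo_depth=1 redo_depth=0
After op 2 (undo): buf='(empty)' undo_depth=0 redo_depth=1
After op 3 (type): buf='one' undo_depth=1 redo_depth=0
After op 4 (undo): buf='(empty)' undo_depth=0 redo_depth=1
After op 5 (redo): buf='one' undo_depth=1 redo_depth=0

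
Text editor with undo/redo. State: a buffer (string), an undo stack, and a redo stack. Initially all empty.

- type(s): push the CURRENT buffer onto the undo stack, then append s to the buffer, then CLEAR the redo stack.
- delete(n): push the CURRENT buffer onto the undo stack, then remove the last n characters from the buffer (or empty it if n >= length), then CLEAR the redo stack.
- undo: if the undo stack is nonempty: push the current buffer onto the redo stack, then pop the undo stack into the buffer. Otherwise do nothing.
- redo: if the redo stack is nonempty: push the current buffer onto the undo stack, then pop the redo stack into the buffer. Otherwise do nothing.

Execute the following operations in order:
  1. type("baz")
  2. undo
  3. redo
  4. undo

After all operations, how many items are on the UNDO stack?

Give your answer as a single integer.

Answer: 0

Derivation:
After op 1 (type): buf='baz' undo_depth=1 redo_depth=0
After op 2 (undo): buf='(empty)' undo_depth=0 redo_depth=1
After op 3 (redo): buf='baz' undo_depth=1 redo_depth=0
After op 4 (undo): buf='(empty)' undo_depth=0 redo_depth=1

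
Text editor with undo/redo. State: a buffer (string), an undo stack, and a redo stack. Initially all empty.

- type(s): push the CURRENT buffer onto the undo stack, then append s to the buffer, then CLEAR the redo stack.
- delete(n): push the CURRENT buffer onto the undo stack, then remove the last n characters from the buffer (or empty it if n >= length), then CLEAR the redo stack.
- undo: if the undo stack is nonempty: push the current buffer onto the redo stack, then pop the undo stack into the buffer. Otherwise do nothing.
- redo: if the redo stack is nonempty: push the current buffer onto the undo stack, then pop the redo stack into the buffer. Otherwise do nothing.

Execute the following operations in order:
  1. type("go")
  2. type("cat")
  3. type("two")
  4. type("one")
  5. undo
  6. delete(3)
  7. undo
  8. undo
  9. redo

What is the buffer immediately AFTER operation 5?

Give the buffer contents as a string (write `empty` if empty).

Answer: gocattwo

Derivation:
After op 1 (type): buf='go' undo_depth=1 redo_depth=0
After op 2 (type): buf='gocat' undo_depth=2 redo_depth=0
After op 3 (type): buf='gocattwo' undo_depth=3 redo_depth=0
After op 4 (type): buf='gocattwoone' undo_depth=4 redo_depth=0
After op 5 (undo): buf='gocattwo' undo_depth=3 redo_depth=1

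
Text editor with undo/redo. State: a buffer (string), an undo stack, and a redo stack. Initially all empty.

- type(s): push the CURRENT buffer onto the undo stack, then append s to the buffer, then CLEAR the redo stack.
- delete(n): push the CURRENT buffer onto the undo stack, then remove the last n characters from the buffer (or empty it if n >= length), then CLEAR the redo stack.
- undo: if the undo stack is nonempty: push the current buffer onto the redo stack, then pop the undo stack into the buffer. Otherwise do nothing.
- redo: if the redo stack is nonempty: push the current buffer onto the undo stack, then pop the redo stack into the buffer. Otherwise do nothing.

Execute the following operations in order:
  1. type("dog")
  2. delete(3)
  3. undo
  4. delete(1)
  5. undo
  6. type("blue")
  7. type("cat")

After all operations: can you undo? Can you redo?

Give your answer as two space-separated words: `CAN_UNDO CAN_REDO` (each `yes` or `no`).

Answer: yes no

Derivation:
After op 1 (type): buf='dog' undo_depth=1 redo_depth=0
After op 2 (delete): buf='(empty)' undo_depth=2 redo_depth=0
After op 3 (undo): buf='dog' undo_depth=1 redo_depth=1
After op 4 (delete): buf='do' undo_depth=2 redo_depth=0
After op 5 (undo): buf='dog' undo_depth=1 redo_depth=1
After op 6 (type): buf='dogblue' undo_depth=2 redo_depth=0
After op 7 (type): buf='dogbluecat' undo_depth=3 redo_depth=0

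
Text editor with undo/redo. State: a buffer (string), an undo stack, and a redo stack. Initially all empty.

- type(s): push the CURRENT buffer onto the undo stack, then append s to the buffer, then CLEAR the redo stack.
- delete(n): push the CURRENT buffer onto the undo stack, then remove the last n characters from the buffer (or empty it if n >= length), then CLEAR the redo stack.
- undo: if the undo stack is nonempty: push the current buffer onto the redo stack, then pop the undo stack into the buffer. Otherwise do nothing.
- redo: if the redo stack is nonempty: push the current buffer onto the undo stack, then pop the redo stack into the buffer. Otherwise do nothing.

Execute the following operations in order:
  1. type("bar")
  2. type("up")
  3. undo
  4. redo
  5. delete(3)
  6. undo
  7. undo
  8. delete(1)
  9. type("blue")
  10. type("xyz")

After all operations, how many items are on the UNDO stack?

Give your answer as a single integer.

Answer: 4

Derivation:
After op 1 (type): buf='bar' undo_depth=1 redo_depth=0
After op 2 (type): buf='barup' undo_depth=2 redo_depth=0
After op 3 (undo): buf='bar' undo_depth=1 redo_depth=1
After op 4 (redo): buf='barup' undo_depth=2 redo_depth=0
After op 5 (delete): buf='ba' undo_depth=3 redo_depth=0
After op 6 (undo): buf='barup' undo_depth=2 redo_depth=1
After op 7 (undo): buf='bar' undo_depth=1 redo_depth=2
After op 8 (delete): buf='ba' undo_depth=2 redo_depth=0
After op 9 (type): buf='bablue' undo_depth=3 redo_depth=0
After op 10 (type): buf='babluexyz' undo_depth=4 redo_depth=0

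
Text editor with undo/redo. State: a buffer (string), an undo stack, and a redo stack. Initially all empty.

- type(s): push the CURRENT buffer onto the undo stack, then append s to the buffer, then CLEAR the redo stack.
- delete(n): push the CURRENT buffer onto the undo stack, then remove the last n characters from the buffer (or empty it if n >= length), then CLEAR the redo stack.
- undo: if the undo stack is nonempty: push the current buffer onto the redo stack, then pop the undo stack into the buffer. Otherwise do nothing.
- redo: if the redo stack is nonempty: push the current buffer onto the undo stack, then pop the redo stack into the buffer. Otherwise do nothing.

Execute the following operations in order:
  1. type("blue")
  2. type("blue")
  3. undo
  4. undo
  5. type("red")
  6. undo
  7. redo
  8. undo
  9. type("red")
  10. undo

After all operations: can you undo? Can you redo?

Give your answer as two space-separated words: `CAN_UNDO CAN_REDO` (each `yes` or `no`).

Answer: no yes

Derivation:
After op 1 (type): buf='blue' undo_depth=1 redo_depth=0
After op 2 (type): buf='blueblue' undo_depth=2 redo_depth=0
After op 3 (undo): buf='blue' undo_depth=1 redo_depth=1
After op 4 (undo): buf='(empty)' undo_depth=0 redo_depth=2
After op 5 (type): buf='red' undo_depth=1 redo_depth=0
After op 6 (undo): buf='(empty)' undo_depth=0 redo_depth=1
After op 7 (redo): buf='red' undo_depth=1 redo_depth=0
After op 8 (undo): buf='(empty)' undo_depth=0 redo_depth=1
After op 9 (type): buf='red' undo_depth=1 redo_depth=0
After op 10 (undo): buf='(empty)' undo_depth=0 redo_depth=1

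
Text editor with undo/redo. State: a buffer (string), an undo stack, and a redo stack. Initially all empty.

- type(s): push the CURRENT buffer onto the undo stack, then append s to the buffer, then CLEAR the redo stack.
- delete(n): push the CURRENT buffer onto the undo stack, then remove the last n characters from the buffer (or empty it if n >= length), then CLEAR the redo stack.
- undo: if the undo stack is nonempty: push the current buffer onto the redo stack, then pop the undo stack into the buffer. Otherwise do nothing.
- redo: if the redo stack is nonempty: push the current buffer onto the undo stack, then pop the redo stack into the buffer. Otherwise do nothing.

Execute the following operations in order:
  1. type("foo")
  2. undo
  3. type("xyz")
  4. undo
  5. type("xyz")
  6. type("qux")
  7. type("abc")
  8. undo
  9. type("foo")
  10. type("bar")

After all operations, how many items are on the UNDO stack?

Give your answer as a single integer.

After op 1 (type): buf='foo' undo_depth=1 redo_depth=0
After op 2 (undo): buf='(empty)' undo_depth=0 redo_depth=1
After op 3 (type): buf='xyz' undo_depth=1 redo_depth=0
After op 4 (undo): buf='(empty)' undo_depth=0 redo_depth=1
After op 5 (type): buf='xyz' undo_depth=1 redo_depth=0
After op 6 (type): buf='xyzqux' undo_depth=2 redo_depth=0
After op 7 (type): buf='xyzquxabc' undo_depth=3 redo_depth=0
After op 8 (undo): buf='xyzqux' undo_depth=2 redo_depth=1
After op 9 (type): buf='xyzquxfoo' undo_depth=3 redo_depth=0
After op 10 (type): buf='xyzquxfoobar' undo_depth=4 redo_depth=0

Answer: 4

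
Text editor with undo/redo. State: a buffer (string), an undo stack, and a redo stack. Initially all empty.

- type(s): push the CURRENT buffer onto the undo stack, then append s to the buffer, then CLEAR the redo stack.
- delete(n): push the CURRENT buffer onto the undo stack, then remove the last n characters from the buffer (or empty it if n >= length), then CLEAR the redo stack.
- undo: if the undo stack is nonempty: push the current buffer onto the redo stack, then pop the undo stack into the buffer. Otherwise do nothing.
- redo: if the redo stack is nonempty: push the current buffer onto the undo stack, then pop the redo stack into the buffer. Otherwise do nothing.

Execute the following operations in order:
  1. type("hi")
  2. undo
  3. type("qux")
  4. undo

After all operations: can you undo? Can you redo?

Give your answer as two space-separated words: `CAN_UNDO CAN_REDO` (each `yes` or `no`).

After op 1 (type): buf='hi' undo_depth=1 redo_depth=0
After op 2 (undo): buf='(empty)' undo_depth=0 redo_depth=1
After op 3 (type): buf='qux' undo_depth=1 redo_depth=0
After op 4 (undo): buf='(empty)' undo_depth=0 redo_depth=1

Answer: no yes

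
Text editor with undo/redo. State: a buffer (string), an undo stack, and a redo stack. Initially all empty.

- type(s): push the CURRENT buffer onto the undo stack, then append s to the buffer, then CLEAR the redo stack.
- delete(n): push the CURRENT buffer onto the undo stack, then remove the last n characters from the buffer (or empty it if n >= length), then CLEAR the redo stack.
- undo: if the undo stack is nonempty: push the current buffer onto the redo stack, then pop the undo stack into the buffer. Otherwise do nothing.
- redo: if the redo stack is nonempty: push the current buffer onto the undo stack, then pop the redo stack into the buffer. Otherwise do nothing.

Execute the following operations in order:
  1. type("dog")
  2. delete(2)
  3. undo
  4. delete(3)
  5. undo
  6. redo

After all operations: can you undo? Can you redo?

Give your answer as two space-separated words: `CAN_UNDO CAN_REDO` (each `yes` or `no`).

Answer: yes no

Derivation:
After op 1 (type): buf='dog' undo_depth=1 redo_depth=0
After op 2 (delete): buf='d' undo_depth=2 redo_depth=0
After op 3 (undo): buf='dog' undo_depth=1 redo_depth=1
After op 4 (delete): buf='(empty)' undo_depth=2 redo_depth=0
After op 5 (undo): buf='dog' undo_depth=1 redo_depth=1
After op 6 (redo): buf='(empty)' undo_depth=2 redo_depth=0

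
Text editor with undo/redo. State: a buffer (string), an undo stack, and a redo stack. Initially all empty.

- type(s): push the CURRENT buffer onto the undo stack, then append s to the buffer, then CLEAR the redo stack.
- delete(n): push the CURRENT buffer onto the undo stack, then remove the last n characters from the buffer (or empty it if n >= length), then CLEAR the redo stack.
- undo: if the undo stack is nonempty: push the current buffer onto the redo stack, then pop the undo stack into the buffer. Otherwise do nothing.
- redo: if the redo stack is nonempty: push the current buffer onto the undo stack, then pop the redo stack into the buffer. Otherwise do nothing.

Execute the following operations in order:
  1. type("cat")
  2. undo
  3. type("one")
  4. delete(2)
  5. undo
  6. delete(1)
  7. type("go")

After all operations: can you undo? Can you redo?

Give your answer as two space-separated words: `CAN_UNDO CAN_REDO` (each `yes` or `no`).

After op 1 (type): buf='cat' undo_depth=1 redo_depth=0
After op 2 (undo): buf='(empty)' undo_depth=0 redo_depth=1
After op 3 (type): buf='one' undo_depth=1 redo_depth=0
After op 4 (delete): buf='o' undo_depth=2 redo_depth=0
After op 5 (undo): buf='one' undo_depth=1 redo_depth=1
After op 6 (delete): buf='on' undo_depth=2 redo_depth=0
After op 7 (type): buf='ongo' undo_depth=3 redo_depth=0

Answer: yes no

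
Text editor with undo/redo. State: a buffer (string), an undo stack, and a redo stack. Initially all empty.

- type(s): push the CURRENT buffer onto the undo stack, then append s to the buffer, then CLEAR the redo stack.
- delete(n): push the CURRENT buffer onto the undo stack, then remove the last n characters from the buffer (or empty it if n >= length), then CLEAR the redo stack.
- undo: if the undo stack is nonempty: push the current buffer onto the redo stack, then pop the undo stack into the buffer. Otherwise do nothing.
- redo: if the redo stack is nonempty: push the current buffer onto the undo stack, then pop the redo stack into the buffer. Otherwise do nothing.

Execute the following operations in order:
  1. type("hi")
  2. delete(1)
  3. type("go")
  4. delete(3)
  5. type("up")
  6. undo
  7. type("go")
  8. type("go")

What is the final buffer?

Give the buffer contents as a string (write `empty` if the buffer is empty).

After op 1 (type): buf='hi' undo_depth=1 redo_depth=0
After op 2 (delete): buf='h' undo_depth=2 redo_depth=0
After op 3 (type): buf='hgo' undo_depth=3 redo_depth=0
After op 4 (delete): buf='(empty)' undo_depth=4 redo_depth=0
After op 5 (type): buf='up' undo_depth=5 redo_depth=0
After op 6 (undo): buf='(empty)' undo_depth=4 redo_depth=1
After op 7 (type): buf='go' undo_depth=5 redo_depth=0
After op 8 (type): buf='gogo' undo_depth=6 redo_depth=0

Answer: gogo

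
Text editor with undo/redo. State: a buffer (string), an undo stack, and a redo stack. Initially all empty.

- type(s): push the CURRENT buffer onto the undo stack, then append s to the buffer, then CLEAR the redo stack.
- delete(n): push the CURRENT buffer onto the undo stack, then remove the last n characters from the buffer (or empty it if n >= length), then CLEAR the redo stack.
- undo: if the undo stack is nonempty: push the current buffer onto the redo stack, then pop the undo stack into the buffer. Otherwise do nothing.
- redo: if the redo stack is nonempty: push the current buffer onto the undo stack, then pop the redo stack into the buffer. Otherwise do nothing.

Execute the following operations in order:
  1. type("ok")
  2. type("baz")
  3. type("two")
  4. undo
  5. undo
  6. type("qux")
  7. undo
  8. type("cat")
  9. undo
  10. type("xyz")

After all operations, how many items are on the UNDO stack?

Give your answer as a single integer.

Answer: 2

Derivation:
After op 1 (type): buf='ok' undo_depth=1 redo_depth=0
After op 2 (type): buf='okbaz' undo_depth=2 redo_depth=0
After op 3 (type): buf='okbaztwo' undo_depth=3 redo_depth=0
After op 4 (undo): buf='okbaz' undo_depth=2 redo_depth=1
After op 5 (undo): buf='ok' undo_depth=1 redo_depth=2
After op 6 (type): buf='okqux' undo_depth=2 redo_depth=0
After op 7 (undo): buf='ok' undo_depth=1 redo_depth=1
After op 8 (type): buf='okcat' undo_depth=2 redo_depth=0
After op 9 (undo): buf='ok' undo_depth=1 redo_depth=1
After op 10 (type): buf='okxyz' undo_depth=2 redo_depth=0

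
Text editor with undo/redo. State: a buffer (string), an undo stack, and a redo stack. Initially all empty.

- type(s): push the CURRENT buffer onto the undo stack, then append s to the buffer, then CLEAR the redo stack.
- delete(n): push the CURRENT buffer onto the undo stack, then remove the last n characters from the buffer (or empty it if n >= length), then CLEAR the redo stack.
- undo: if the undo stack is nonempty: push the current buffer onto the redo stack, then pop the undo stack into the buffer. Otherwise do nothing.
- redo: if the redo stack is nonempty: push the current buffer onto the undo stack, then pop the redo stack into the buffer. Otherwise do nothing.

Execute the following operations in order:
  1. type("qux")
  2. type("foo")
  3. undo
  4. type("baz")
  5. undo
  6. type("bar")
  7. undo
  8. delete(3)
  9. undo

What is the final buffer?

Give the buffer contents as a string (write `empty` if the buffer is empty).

Answer: qux

Derivation:
After op 1 (type): buf='qux' undo_depth=1 redo_depth=0
After op 2 (type): buf='quxfoo' undo_depth=2 redo_depth=0
After op 3 (undo): buf='qux' undo_depth=1 redo_depth=1
After op 4 (type): buf='quxbaz' undo_depth=2 redo_depth=0
After op 5 (undo): buf='qux' undo_depth=1 redo_depth=1
After op 6 (type): buf='quxbar' undo_depth=2 redo_depth=0
After op 7 (undo): buf='qux' undo_depth=1 redo_depth=1
After op 8 (delete): buf='(empty)' undo_depth=2 redo_depth=0
After op 9 (undo): buf='qux' undo_depth=1 redo_depth=1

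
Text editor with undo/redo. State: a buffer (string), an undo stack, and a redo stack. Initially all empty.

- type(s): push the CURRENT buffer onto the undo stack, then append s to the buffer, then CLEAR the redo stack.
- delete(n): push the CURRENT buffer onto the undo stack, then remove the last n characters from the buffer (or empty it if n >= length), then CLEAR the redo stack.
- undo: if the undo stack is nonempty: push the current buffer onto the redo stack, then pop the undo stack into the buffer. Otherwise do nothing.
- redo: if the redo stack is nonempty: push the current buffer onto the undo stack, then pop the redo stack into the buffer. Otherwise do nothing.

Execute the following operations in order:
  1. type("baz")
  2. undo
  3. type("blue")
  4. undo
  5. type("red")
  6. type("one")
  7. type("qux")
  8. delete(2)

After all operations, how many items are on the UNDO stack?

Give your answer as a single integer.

After op 1 (type): buf='baz' undo_depth=1 redo_depth=0
After op 2 (undo): buf='(empty)' undo_depth=0 redo_depth=1
After op 3 (type): buf='blue' undo_depth=1 redo_depth=0
After op 4 (undo): buf='(empty)' undo_depth=0 redo_depth=1
After op 5 (type): buf='red' undo_depth=1 redo_depth=0
After op 6 (type): buf='redone' undo_depth=2 redo_depth=0
After op 7 (type): buf='redonequx' undo_depth=3 redo_depth=0
After op 8 (delete): buf='redoneq' undo_depth=4 redo_depth=0

Answer: 4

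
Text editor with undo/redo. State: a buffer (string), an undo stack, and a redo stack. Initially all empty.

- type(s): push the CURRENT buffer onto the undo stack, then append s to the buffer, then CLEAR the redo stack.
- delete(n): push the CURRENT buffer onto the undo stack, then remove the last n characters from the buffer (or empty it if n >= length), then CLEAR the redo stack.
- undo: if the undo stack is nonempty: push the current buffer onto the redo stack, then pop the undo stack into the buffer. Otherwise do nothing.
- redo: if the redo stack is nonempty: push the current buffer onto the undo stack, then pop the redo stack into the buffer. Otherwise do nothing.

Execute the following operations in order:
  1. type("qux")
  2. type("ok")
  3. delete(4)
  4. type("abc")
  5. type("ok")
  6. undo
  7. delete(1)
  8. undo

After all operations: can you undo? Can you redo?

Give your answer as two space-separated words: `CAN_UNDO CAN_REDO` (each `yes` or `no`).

Answer: yes yes

Derivation:
After op 1 (type): buf='qux' undo_depth=1 redo_depth=0
After op 2 (type): buf='quxok' undo_depth=2 redo_depth=0
After op 3 (delete): buf='q' undo_depth=3 redo_depth=0
After op 4 (type): buf='qabc' undo_depth=4 redo_depth=0
After op 5 (type): buf='qabcok' undo_depth=5 redo_depth=0
After op 6 (undo): buf='qabc' undo_depth=4 redo_depth=1
After op 7 (delete): buf='qab' undo_depth=5 redo_depth=0
After op 8 (undo): buf='qabc' undo_depth=4 redo_depth=1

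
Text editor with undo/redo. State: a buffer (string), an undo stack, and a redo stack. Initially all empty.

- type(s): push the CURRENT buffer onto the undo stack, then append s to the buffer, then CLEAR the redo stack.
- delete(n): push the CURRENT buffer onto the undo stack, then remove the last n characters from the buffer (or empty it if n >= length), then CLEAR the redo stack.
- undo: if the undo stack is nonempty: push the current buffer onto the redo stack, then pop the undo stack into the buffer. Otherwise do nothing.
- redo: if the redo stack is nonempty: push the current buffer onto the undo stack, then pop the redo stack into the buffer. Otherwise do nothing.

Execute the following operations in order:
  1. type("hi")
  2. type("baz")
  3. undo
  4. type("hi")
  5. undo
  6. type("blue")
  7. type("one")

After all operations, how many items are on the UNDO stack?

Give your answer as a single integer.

Answer: 3

Derivation:
After op 1 (type): buf='hi' undo_depth=1 redo_depth=0
After op 2 (type): buf='hibaz' undo_depth=2 redo_depth=0
After op 3 (undo): buf='hi' undo_depth=1 redo_depth=1
After op 4 (type): buf='hihi' undo_depth=2 redo_depth=0
After op 5 (undo): buf='hi' undo_depth=1 redo_depth=1
After op 6 (type): buf='hiblue' undo_depth=2 redo_depth=0
After op 7 (type): buf='hiblueone' undo_depth=3 redo_depth=0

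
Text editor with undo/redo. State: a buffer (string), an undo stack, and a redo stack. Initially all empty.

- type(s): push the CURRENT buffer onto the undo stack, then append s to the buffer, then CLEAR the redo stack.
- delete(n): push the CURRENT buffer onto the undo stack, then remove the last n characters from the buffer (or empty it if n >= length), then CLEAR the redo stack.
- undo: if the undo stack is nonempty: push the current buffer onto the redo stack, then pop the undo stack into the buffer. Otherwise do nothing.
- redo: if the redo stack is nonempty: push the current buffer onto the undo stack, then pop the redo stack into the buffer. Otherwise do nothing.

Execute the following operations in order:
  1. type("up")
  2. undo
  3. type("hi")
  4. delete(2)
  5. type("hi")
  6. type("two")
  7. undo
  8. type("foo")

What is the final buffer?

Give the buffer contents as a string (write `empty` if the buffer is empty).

After op 1 (type): buf='up' undo_depth=1 redo_depth=0
After op 2 (undo): buf='(empty)' undo_depth=0 redo_depth=1
After op 3 (type): buf='hi' undo_depth=1 redo_depth=0
After op 4 (delete): buf='(empty)' undo_depth=2 redo_depth=0
After op 5 (type): buf='hi' undo_depth=3 redo_depth=0
After op 6 (type): buf='hitwo' undo_depth=4 redo_depth=0
After op 7 (undo): buf='hi' undo_depth=3 redo_depth=1
After op 8 (type): buf='hifoo' undo_depth=4 redo_depth=0

Answer: hifoo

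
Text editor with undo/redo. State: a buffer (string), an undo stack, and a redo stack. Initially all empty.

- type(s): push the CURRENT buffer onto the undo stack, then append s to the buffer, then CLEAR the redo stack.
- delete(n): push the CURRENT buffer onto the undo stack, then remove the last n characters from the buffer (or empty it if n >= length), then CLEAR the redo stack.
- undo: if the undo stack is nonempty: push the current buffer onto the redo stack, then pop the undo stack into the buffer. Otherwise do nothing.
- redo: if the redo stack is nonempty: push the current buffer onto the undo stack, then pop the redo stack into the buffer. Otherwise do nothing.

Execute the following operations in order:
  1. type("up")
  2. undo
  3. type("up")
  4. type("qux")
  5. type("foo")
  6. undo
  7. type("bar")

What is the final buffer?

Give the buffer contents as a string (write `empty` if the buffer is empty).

Answer: upquxbar

Derivation:
After op 1 (type): buf='up' undo_depth=1 redo_depth=0
After op 2 (undo): buf='(empty)' undo_depth=0 redo_depth=1
After op 3 (type): buf='up' undo_depth=1 redo_depth=0
After op 4 (type): buf='upqux' undo_depth=2 redo_depth=0
After op 5 (type): buf='upquxfoo' undo_depth=3 redo_depth=0
After op 6 (undo): buf='upqux' undo_depth=2 redo_depth=1
After op 7 (type): buf='upquxbar' undo_depth=3 redo_depth=0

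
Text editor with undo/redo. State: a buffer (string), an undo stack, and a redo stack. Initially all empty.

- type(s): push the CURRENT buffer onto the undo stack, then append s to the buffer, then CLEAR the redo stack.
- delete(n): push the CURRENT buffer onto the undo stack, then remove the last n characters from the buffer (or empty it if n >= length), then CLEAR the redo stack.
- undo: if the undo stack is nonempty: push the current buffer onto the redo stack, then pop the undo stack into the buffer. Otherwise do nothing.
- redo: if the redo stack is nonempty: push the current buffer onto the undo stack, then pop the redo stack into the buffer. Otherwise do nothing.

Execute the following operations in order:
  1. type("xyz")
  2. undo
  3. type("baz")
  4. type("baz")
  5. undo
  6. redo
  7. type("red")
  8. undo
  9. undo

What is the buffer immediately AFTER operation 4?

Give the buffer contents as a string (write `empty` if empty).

Answer: bazbaz

Derivation:
After op 1 (type): buf='xyz' undo_depth=1 redo_depth=0
After op 2 (undo): buf='(empty)' undo_depth=0 redo_depth=1
After op 3 (type): buf='baz' undo_depth=1 redo_depth=0
After op 4 (type): buf='bazbaz' undo_depth=2 redo_depth=0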